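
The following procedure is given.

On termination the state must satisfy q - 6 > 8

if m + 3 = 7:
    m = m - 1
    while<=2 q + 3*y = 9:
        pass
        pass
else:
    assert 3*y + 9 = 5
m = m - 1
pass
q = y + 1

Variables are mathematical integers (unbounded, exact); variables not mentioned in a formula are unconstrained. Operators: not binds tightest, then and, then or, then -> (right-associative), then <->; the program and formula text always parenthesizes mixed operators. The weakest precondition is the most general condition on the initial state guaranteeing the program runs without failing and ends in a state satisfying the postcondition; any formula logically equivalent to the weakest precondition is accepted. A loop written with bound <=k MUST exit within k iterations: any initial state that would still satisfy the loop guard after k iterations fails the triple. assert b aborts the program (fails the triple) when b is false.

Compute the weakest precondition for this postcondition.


Working backward. After the program, the postcondition q - 6 > 8 must hold; in canonical form it is q > 14.
Before q := y + 1: y > 13
Before skip: y > 13
Before m := m - 1: y > 13
Then branch requires (q + 3*y = 9 -> ((q + 3*y = 9 -> ((not (q + 3*y = 9)) and y > 13)) and ((not (q + 3*y = 9)) -> y > 13))) and ((not (q + 3*y = 9)) -> y > 13); else branch requires 3*y = -4 and y > 13.
Before the if: (m = 4 -> ((q + 3*y = 9 -> ((q + 3*y = 9 -> ((not (q + 3*y = 9)) and y > 13)) and ((not (q + 3*y = 9)) -> y > 13))) and ((not (q + 3*y = 9)) -> y > 13))) and ((not (m = 4)) -> (3*y = -4 and y > 13))
Answer: WP = (m = 4 -> ((q + 3*y = 9 -> ((q + 3*y = 9 -> ((not (q + 3*y = 9)) and y > 13)) and ((not (q + 3*y = 9)) -> y > 13))) and ((not (q + 3*y = 9)) -> y > 13))) and ((not (m = 4)) -> (3*y = -4 and y > 13))


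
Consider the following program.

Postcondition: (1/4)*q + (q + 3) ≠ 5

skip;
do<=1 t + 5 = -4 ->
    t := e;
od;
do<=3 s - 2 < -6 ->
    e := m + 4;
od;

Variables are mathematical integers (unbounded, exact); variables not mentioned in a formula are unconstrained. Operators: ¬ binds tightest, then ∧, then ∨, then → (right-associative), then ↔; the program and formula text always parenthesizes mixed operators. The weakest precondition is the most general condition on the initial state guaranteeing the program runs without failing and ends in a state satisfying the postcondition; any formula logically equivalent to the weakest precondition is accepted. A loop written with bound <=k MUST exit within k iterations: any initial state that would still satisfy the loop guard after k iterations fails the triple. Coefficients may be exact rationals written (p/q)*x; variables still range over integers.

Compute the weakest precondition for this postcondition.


Working backward. After the program, the postcondition (1/4)*q + (q + 3) ≠ 5 must hold; in canonical form it is (5/4)*q ≠ 2.
Before the loop (bound <=3), unroll the exhaustion recursion (WP_0 = exit-now case; WP_j = one more guarded iteration, up to j = 3):
  WP_0: (¬(s < -4)) ∧ (5/4)*q ≠ 2
  WP_1: (s < -4 → ((¬(s < -4)) ∧ (5/4)*q ≠ 2)) ∧ ((¬(s < -4)) → (5/4)*q ≠ 2)
  WP_2: (s < -4 → ((s < -4 → ((¬(s < -4)) ∧ (5/4)*q ≠ 2)) ∧ ((¬(s < -4)) → (5/4)*q ≠ 2))) ∧ ((¬(s < -4)) → (5/4)*q ≠ 2)
  WP_3: (s < -4 → ((s < -4 → ((s < -4 → ((¬(s < -4)) ∧ (5/4)*q ≠ 2)) ∧ ((¬(s < -4)) → (5/4)*q ≠ 2))) ∧ ((¬(s < -4)) → (5/4)*q ≠ 2))) ∧ ((¬(s < -4)) → (5/4)*q ≠ 2)
So before the loop: (s < -4 → ((s < -4 → ((s < -4 → ((¬(s < -4)) ∧ (5/4)*q ≠ 2)) ∧ ((¬(s < -4)) → (5/4)*q ≠ 2))) ∧ ((¬(s < -4)) → (5/4)*q ≠ 2))) ∧ ((¬(s < -4)) → (5/4)*q ≠ 2)
Before the loop (bound <=1), unroll the exhaustion recursion (WP_0 = exit-now case; WP_j = one more guarded iteration, up to j = 1):
  WP_0: (¬(t = -9)) ∧ (s < -4 → ((s < -4 → ((s < -4 → ((¬(s < -4)) ∧ (5/4)*q ≠ 2)) ∧ ((¬(s < -4)) → (5/4)*q ≠ 2))) ∧ ((¬(s < -4)) → (5/4)*q ≠ 2))) ∧ ((¬(s < -4)) → (5/4)*q ≠ 2)
  WP_1: (t = -9 → ((¬(e = -9)) ∧ (s < -4 → ((s < -4 → ((s < -4 → ((¬(s < -4)) ∧ (5/4)*q ≠ 2)) ∧ ((¬(s < -4)) → (5/4)*q ≠ 2))) ∧ ((¬(s < -4)) → (5/4)*q ≠ 2))) ∧ ((¬(s < -4)) → (5/4)*q ≠ 2))) ∧ ((¬(t = -9)) → ((s < -4 → ((s < -4 → ((s < -4 → ((¬(s < -4)) ∧ (5/4)*q ≠ 2)) ∧ ((¬(s < -4)) → (5/4)*q ≠ 2))) ∧ ((¬(s < -4)) → (5/4)*q ≠ 2))) ∧ ((¬(s < -4)) → (5/4)*q ≠ 2)))
So before the loop: (t = -9 → ((¬(e = -9)) ∧ (s < -4 → ((s < -4 → ((s < -4 → ((¬(s < -4)) ∧ (5/4)*q ≠ 2)) ∧ ((¬(s < -4)) → (5/4)*q ≠ 2))) ∧ ((¬(s < -4)) → (5/4)*q ≠ 2))) ∧ ((¬(s < -4)) → (5/4)*q ≠ 2))) ∧ ((¬(t = -9)) → ((s < -4 → ((s < -4 → ((s < -4 → ((¬(s < -4)) ∧ (5/4)*q ≠ 2)) ∧ ((¬(s < -4)) → (5/4)*q ≠ 2))) ∧ ((¬(s < -4)) → (5/4)*q ≠ 2))) ∧ ((¬(s < -4)) → (5/4)*q ≠ 2)))
Before skip: (t = -9 → ((¬(e = -9)) ∧ (s < -4 → ((s < -4 → ((s < -4 → ((¬(s < -4)) ∧ (5/4)*q ≠ 2)) ∧ ((¬(s < -4)) → (5/4)*q ≠ 2))) ∧ ((¬(s < -4)) → (5/4)*q ≠ 2))) ∧ ((¬(s < -4)) → (5/4)*q ≠ 2))) ∧ ((¬(t = -9)) → ((s < -4 → ((s < -4 → ((s < -4 → ((¬(s < -4)) ∧ (5/4)*q ≠ 2)) ∧ ((¬(s < -4)) → (5/4)*q ≠ 2))) ∧ ((¬(s < -4)) → (5/4)*q ≠ 2))) ∧ ((¬(s < -4)) → (5/4)*q ≠ 2)))
Answer: WP = (t = -9 → ((¬(e = -9)) ∧ (s < -4 → ((s < -4 → ((s < -4 → ((¬(s < -4)) ∧ (5/4)*q ≠ 2)) ∧ ((¬(s < -4)) → (5/4)*q ≠ 2))) ∧ ((¬(s < -4)) → (5/4)*q ≠ 2))) ∧ ((¬(s < -4)) → (5/4)*q ≠ 2))) ∧ ((¬(t = -9)) → ((s < -4 → ((s < -4 → ((s < -4 → ((¬(s < -4)) ∧ (5/4)*q ≠ 2)) ∧ ((¬(s < -4)) → (5/4)*q ≠ 2))) ∧ ((¬(s < -4)) → (5/4)*q ≠ 2))) ∧ ((¬(s < -4)) → (5/4)*q ≠ 2)))


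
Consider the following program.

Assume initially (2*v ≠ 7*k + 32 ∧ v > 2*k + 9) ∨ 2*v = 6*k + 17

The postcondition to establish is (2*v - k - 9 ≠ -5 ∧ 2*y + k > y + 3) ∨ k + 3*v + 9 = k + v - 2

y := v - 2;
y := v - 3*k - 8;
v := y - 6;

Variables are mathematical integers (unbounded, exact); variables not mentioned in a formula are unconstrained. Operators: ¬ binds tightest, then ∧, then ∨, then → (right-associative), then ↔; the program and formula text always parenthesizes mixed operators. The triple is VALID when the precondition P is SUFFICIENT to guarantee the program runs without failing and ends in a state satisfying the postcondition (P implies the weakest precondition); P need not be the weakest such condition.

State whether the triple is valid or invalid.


Working backward. After the program, the postcondition (2*v - k - 9 ≠ -5 ∧ 2*y + k > y + 3) ∨ k + 3*v + 9 = k + v - 2 must hold; in canonical form it is (2*v ≠ k + 4 ∧ k + y > 3) ∨ 2*v = -11.
Before v := y - 6: (2*y ≠ k + 16 ∧ k + y > 3) ∨ 2*y = 1
Before y := v - 3*k - 8: (2*v ≠ 7*k + 32 ∧ v > 2*k + 11) ∨ 2*v = 6*k + 17
Before y := v - 2: (2*v ≠ 7*k + 32 ∧ v > 2*k + 11) ∨ 2*v = 6*k + 17
The weakest precondition is (2*v ≠ 7*k + 32 ∧ v > 2*k + 11) ∨ 2*v = 6*k + 17.
Check whether (2*v ≠ 7*k + 32 ∧ v > 2*k + 9) ∨ 2*v = 6*k + 17 implies it.
Countermodel: at the initial state k = -3, v = 5, the precondition holds but the weakest precondition fails.
Answer: invalid


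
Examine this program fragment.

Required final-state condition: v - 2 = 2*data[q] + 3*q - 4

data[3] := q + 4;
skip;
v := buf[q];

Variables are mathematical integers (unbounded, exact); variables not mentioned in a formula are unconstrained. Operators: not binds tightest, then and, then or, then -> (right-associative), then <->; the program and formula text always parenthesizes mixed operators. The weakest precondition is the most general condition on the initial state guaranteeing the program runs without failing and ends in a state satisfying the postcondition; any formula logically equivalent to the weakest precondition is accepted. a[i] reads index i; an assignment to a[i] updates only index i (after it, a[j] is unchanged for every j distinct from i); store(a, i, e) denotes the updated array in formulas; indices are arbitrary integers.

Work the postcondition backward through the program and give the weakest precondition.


Working backward. After the program, the postcondition v - 2 = 2*data[q] + 3*q - 4 must hold; in canonical form it is v = 2*data[q] + 3*q - 2.
Before v := buf[q]: buf[q] = 2*data[q] + 3*q - 2
Before skip: buf[q] = 2*data[q] + 3*q - 2
Before data[3] := q + 4: buf[q] = 2*store(data, 3, q + 4)[q] + 3*q - 2
Answer: WP = buf[q] = 2*store(data, 3, q + 4)[q] + 3*q - 2


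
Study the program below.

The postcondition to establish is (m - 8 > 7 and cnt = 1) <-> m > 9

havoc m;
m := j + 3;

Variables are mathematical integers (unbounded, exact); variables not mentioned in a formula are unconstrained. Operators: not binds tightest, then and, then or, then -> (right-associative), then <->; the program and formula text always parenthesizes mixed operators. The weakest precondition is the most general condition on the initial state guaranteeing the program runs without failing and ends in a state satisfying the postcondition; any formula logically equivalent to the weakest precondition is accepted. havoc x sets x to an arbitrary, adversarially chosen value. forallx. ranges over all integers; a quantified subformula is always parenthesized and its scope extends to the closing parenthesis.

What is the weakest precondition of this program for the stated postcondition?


Working backward. After the program, the postcondition (m - 8 > 7 and cnt = 1) <-> m > 9 must hold; in canonical form it is (m > 15 and cnt = 1) <-> m > 9.
Before m := j + 3: (j > 12 and cnt = 1) <-> j > 6
Before havoc m: (j > 12 and cnt = 1) <-> j > 6
Answer: WP = (j > 12 and cnt = 1) <-> j > 6


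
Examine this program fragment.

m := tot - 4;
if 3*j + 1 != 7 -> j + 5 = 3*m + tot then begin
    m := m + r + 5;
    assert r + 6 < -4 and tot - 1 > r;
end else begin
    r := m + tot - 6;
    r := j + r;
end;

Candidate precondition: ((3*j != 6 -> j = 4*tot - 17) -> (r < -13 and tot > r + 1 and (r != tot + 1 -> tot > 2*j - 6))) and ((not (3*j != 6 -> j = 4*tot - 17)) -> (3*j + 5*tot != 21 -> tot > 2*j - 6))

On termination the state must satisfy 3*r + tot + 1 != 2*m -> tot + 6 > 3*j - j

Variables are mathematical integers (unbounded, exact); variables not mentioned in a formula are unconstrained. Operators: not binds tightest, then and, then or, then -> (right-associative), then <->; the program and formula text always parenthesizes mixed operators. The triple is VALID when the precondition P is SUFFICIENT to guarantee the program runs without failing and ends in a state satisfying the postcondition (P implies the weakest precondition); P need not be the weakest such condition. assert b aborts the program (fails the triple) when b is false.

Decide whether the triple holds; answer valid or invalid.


Working backward. After the program, the postcondition 3*r + tot + 1 != 2*m -> tot + 6 > 3*j - j must hold; in canonical form it is 3*r + tot != 2*m - 1 -> tot > 2*j - 6.
Then branch requires r < -10 and tot > r + 1 and (r + tot != 2*m + 9 -> tot > 2*j - 6); else branch requires 3*j + m + 4*tot != 17 -> tot > 2*j - 6.
Before the if: ((3*j != 6 -> j = 3*m + tot - 5) -> (r < -10 and tot > r + 1 and (r + tot != 2*m + 9 -> tot > 2*j - 6))) and ((not (3*j != 6 -> j = 3*m + tot - 5)) -> (3*j + m + 4*tot != 17 -> tot > 2*j - 6))
Before m := tot - 4: ((3*j != 6 -> j = 4*tot - 17) -> (r < -10 and tot > r + 1 and (r != tot + 1 -> tot > 2*j - 6))) and ((not (3*j != 6 -> j = 4*tot - 17)) -> (3*j + 5*tot != 21 -> tot > 2*j - 6))
The weakest precondition is ((3*j != 6 -> j = 4*tot - 17) -> (r < -10 and tot > r + 1 and (r != tot + 1 -> tot > 2*j - 6))) and ((not (3*j != 6 -> j = 4*tot - 17)) -> (3*j + 5*tot != 21 -> tot > 2*j - 6)).
Check whether ((3*j != 6 -> j = 4*tot - 17) -> (r < -13 and tot > r + 1 and (r != tot + 1 -> tot > 2*j - 6))) and ((not (3*j != 6 -> j = 4*tot - 17)) -> (3*j + 5*tot != 21 -> tot > 2*j - 6)) implies it.
Every state satisfying the precondition satisfies the weakest precondition: the implication holds.
Answer: valid


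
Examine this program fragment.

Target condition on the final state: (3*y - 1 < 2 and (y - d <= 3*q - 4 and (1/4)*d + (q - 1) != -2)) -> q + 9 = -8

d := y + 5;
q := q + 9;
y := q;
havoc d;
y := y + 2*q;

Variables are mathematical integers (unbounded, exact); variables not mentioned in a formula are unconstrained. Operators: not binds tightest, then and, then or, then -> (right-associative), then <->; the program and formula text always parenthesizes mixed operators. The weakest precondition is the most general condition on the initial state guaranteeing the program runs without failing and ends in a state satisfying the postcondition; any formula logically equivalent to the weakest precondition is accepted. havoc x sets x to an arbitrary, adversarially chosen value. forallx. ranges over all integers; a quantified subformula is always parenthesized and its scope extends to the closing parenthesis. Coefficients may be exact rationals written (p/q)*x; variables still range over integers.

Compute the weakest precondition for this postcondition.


Working backward. After the program, the postcondition (3*y - 1 < 2 and (y - d <= 3*q - 4 and (1/4)*d + (q - 1) != -2)) -> q + 9 = -8 must hold; in canonical form it is (3*y < 3 and y <= d + 3*q - 4 and (1/4)*d + q != -1) -> q = -17.
Before y := y + 2*q: (6*q + 3*y < 3 and y <= d + q - 4 and (1/4)*d + q != -1) -> q = -17
Before havoc d: forall d_1. ((6*q + 3*y < 3 and y <= d_1 + q - 4 and (1/4)*d_1 + q != -1) -> q = -17)
Before y := q: forall d_1. ((9*q < 3 and d_1 >= 4 and (1/4)*d_1 + q != -1) -> q = -17)
Before q := q + 9: forall d_1. ((9*q < -78 and d_1 >= 4 and (1/4)*d_1 + q != -10) -> q = -26)
Before d := y + 5: forall d_1. ((9*q < -78 and d_1 >= 4 and (1/4)*d_1 + q != -10) -> q = -26)
Answer: WP = forall d_1. ((9*q < -78 and d_1 >= 4 and (1/4)*d_1 + q != -10) -> q = -26)


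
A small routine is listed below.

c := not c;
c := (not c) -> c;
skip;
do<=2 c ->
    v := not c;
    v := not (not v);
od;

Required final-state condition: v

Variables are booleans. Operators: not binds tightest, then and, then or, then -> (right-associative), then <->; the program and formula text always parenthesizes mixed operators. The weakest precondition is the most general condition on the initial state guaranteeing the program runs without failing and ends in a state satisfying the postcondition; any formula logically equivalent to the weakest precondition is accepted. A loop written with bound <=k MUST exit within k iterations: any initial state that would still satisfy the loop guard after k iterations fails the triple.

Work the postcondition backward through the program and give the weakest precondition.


Working backward. After the program, v must hold.
Before the loop (bound <=2), unroll the exhaustion recursion (WP_0 = exit-now case; WP_j = one more guarded iteration, up to j = 2):
  WP_0: (not c) and v
  WP_1: (c -> (not c)) and ((not c) -> v)
  WP_2: (c -> (c -> (not c))) and ((not c) -> v)
So before the loop: (c -> (c -> (not c))) and ((not c) -> v)
Before skip: (c -> (c -> (not c))) and ((not c) -> v)
Before c := (not c) -> c: (((not c) -> c) -> (((not c) -> c) -> (not ((not c) -> c)))) and ((not ((not c) -> c)) -> v)
Before c := not c: ((c -> (not c)) -> ((c -> (not c)) -> (not (c -> (not c))))) and ((not (c -> (not c))) -> v)
Answer: WP = ((c -> (not c)) -> ((c -> (not c)) -> (not (c -> (not c))))) and ((not (c -> (not c))) -> v)


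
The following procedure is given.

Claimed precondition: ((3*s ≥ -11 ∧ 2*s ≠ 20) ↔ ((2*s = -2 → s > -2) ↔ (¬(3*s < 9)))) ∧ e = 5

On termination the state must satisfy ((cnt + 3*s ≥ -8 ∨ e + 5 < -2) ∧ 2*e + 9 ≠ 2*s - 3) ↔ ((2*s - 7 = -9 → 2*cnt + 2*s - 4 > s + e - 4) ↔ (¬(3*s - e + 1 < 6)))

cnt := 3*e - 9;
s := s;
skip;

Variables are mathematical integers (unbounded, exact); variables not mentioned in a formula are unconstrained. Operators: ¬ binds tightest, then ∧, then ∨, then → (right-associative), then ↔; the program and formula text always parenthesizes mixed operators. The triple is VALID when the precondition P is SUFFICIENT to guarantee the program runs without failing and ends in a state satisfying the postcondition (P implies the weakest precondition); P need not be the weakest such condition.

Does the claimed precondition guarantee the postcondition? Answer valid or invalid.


Working backward. After the program, the postcondition ((cnt + 3*s ≥ -8 ∨ e + 5 < -2) ∧ 2*e + 9 ≠ 2*s - 3) ↔ ((2*s - 7 = -9 → 2*cnt + 2*s - 4 > s + e - 4) ↔ (¬(3*s - e + 1 < 6))) must hold; in canonical form it is ((cnt + 3*s ≥ -8 ∨ e < -7) ∧ 2*e ≠ 2*s - 12) ↔ ((2*s = -2 → 2*cnt + s > e) ↔ (¬(3*s < e + 5))).
Before skip: ((cnt + 3*s ≥ -8 ∨ e < -7) ∧ 2*e ≠ 2*s - 12) ↔ ((2*s = -2 → 2*cnt + s > e) ↔ (¬(3*s < e + 5)))
Before s := s: ((cnt + 3*s ≥ -8 ∨ e < -7) ∧ 2*e ≠ 2*s - 12) ↔ ((2*s = -2 → 2*cnt + s > e) ↔ (¬(3*s < e + 5)))
Before cnt := 3*e - 9: ((3*e + 3*s ≥ 1 ∨ e < -7) ∧ 2*e ≠ 2*s - 12) ↔ ((2*s = -2 → 5*e + s > 18) ↔ (¬(3*s < e + 5)))
The weakest precondition is ((3*e + 3*s ≥ 1 ∨ e < -7) ∧ 2*e ≠ 2*s - 12) ↔ ((2*s = -2 → 5*e + s > 18) ↔ (¬(3*s < e + 5))).
Check whether ((3*s ≥ -11 ∧ 2*s ≠ 20) ↔ ((2*s = -2 → s > -2) ↔ (¬(3*s < 9)))) ∧ e = 5 implies it.
Countermodel: at the initial state e = 5, s = -4, the precondition holds but the weakest precondition fails.
Answer: invalid


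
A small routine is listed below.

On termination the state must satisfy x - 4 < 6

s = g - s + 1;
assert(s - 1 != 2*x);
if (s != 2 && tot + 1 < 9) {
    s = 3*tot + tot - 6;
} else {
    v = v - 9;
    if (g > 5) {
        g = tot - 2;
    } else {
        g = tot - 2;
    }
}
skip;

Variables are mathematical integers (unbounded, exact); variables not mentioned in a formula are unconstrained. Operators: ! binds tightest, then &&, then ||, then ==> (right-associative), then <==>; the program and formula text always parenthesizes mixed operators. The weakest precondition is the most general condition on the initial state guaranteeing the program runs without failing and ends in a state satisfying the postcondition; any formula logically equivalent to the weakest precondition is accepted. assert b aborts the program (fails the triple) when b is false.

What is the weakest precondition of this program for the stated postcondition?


Working backward. After the program, the postcondition x - 4 < 6 must hold; in canonical form it is x < 10.
Before skip: x < 10
Then branch requires x < 10; else branch requires (g > 5 ==> x < 10) && ((!(g > 5)) ==> x < 10).
Before the if: ((s != 2 && tot < 8) ==> x < 10) && ((!(s != 2 && tot < 8)) ==> ((g > 5 ==> x < 10) && ((!(g > 5)) ==> x < 10)))
Before assert s - 1 != 2*x: s != 2*x + 1 && ((s != 2 && tot < 8) ==> x < 10) && ((!(s != 2 && tot < 8)) ==> ((g > 5 ==> x < 10) && ((!(g > 5)) ==> x < 10)))
Before s := g - s + 1: g != s + 2*x && ((g != s + 1 && tot < 8) ==> x < 10) && ((!(g != s + 1 && tot < 8)) ==> ((g > 5 ==> x < 10) && ((!(g > 5)) ==> x < 10)))
Answer: WP = g != s + 2*x && ((g != s + 1 && tot < 8) ==> x < 10) && ((!(g != s + 1 && tot < 8)) ==> ((g > 5 ==> x < 10) && ((!(g > 5)) ==> x < 10)))


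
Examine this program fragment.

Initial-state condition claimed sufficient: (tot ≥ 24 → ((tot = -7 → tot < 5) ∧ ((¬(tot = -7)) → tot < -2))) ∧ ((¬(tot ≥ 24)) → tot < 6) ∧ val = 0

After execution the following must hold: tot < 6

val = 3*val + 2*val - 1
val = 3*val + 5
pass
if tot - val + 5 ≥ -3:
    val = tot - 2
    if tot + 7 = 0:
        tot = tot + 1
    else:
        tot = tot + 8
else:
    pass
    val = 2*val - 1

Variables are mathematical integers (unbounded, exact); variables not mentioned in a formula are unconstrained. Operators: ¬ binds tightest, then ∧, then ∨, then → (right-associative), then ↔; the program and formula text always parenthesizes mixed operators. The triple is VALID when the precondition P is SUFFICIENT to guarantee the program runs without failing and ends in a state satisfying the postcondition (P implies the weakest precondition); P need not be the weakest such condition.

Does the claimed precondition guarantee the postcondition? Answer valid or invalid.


Working backward. After the program, tot < 6 must hold.
Then branch requires (tot = -7 → tot < 5) ∧ ((¬(tot = -7)) → tot < -2); else branch requires tot < 6.
Before the if: (tot ≥ val - 8 → ((tot = -7 → tot < 5) ∧ ((¬(tot = -7)) → tot < -2))) ∧ ((¬(tot ≥ val - 8)) → tot < 6)
Before skip: (tot ≥ val - 8 → ((tot = -7 → tot < 5) ∧ ((¬(tot = -7)) → tot < -2))) ∧ ((¬(tot ≥ val - 8)) → tot < 6)
Before val := 3*val + 5: (tot ≥ 3*val - 3 → ((tot = -7 → tot < 5) ∧ ((¬(tot = -7)) → tot < -2))) ∧ ((¬(tot ≥ 3*val - 3)) → tot < 6)
Before val := 3*val + 2*val - 1: (tot ≥ 15*val - 6 → ((tot = -7 → tot < 5) ∧ ((¬(tot = -7)) → tot < -2))) ∧ ((¬(tot ≥ 15*val - 6)) → tot < 6)
The weakest precondition is (tot ≥ 15*val - 6 → ((tot = -7 → tot < 5) ∧ ((¬(tot = -7)) → tot < -2))) ∧ ((¬(tot ≥ 15*val - 6)) → tot < 6).
Check whether (tot ≥ 24 → ((tot = -7 → tot < 5) ∧ ((¬(tot = -7)) → tot < -2))) ∧ ((¬(tot ≥ 24)) → tot < 6) ∧ val = 0 implies it.
Countermodel: at the initial state tot = 0, val = 0, the precondition holds but the weakest precondition fails.
Answer: invalid


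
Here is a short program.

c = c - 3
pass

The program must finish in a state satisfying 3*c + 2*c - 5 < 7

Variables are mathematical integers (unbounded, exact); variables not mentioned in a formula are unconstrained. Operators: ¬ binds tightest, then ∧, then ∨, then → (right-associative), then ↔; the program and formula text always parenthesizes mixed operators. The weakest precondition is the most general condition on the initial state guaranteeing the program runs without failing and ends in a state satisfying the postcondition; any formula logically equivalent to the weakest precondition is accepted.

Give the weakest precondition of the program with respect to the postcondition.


Working backward. After the program, the postcondition 3*c + 2*c - 5 < 7 must hold; in canonical form it is 5*c < 12.
Before skip: 5*c < 12
Before c := c - 3: 5*c < 27
Answer: WP = 5*c < 27


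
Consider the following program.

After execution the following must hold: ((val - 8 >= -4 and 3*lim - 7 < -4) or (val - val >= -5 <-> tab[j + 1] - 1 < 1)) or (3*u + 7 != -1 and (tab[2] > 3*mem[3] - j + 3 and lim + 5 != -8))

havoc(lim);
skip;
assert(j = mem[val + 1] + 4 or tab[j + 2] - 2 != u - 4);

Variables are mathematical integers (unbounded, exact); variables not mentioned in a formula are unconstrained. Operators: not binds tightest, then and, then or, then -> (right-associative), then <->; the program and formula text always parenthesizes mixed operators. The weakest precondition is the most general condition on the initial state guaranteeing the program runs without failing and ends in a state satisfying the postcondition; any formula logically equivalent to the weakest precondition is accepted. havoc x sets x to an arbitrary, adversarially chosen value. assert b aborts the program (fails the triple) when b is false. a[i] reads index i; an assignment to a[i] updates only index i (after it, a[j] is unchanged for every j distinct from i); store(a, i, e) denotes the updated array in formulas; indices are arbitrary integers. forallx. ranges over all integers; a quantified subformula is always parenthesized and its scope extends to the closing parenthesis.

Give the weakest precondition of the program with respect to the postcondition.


Working backward. After the program, the postcondition ((val - 8 >= -4 and 3*lim - 7 < -4) or (val - val >= -5 <-> tab[j + 1] - 1 < 1)) or (3*u + 7 != -1 and (tab[2] > 3*mem[3] - j + 3 and lim + 5 != -8)) must hold; in canonical form it is (val >= 4 and 3*lim < 3) or tab[j + 1] < 2 or (3*u != -8 and tab[2] + j > 3*mem[3] + 3 and lim != -13).
Before assert j = mem[val + 1] + 4 or tab[j + 2] - 2 != u - 4: (j = mem[val + 1] + 4 or tab[j + 2] != u - 2) and ((val >= 4 and 3*lim < 3) or tab[j + 1] < 2 or (3*u != -8 and tab[2] + j > 3*mem[3] + 3 and lim != -13))
Before skip: (j = mem[val + 1] + 4 or tab[j + 2] != u - 2) and ((val >= 4 and 3*lim < 3) or tab[j + 1] < 2 or (3*u != -8 and tab[2] + j > 3*mem[3] + 3 and lim != -13))
Before havoc lim: forall lim_1. ((j = mem[val + 1] + 4 or tab[j + 2] != u - 2) and ((val >= 4 and 3*lim_1 < 3) or tab[j + 1] < 2 or (3*u != -8 and tab[2] + j > 3*mem[3] + 3 and lim_1 != -13)))
Answer: WP = forall lim_1. ((j = mem[val + 1] + 4 or tab[j + 2] != u - 2) and ((val >= 4 and 3*lim_1 < 3) or tab[j + 1] < 2 or (3*u != -8 and tab[2] + j > 3*mem[3] + 3 and lim_1 != -13)))


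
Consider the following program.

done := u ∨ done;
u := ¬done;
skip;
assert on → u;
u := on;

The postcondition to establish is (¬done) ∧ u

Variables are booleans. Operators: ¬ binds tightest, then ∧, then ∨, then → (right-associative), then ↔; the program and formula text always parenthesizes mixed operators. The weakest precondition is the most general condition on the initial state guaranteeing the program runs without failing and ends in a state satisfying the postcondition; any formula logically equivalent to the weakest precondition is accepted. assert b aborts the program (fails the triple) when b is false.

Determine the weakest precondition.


Working backward. After the program, (¬done) ∧ u must hold.
Before u := on: (¬done) ∧ on
Before assert on → u: (on → u) ∧ (¬done) ∧ on
Before skip: (on → u) ∧ (¬done) ∧ on
Before u := ¬done: (on → (¬done)) ∧ (¬done) ∧ on
Before done := u ∨ done: (on → (¬(u ∨ done))) ∧ (¬(u ∨ done)) ∧ on
Answer: WP = (on → (¬(u ∨ done))) ∧ (¬(u ∨ done)) ∧ on


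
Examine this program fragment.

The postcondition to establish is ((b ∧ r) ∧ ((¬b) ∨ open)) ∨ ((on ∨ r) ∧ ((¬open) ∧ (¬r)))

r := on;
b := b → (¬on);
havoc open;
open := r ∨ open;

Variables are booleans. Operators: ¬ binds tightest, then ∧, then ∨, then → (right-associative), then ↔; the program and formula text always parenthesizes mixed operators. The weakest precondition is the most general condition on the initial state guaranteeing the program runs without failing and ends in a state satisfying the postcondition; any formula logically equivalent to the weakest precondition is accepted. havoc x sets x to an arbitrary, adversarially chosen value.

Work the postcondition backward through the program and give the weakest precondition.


Working backward. After the program, the postcondition ((b ∧ r) ∧ ((¬b) ∨ open)) ∨ ((on ∨ r) ∧ ((¬open) ∧ (¬r))) must hold; in canonical form it is (b ∧ r ∧ ((¬b) ∨ open)) ∨ ((on ∨ r) ∧ (¬open) ∧ (¬r)).
Before open := r ∨ open: (b ∧ r ∧ ((¬b) ∨ r ∨ open)) ∨ ((on ∨ r) ∧ (¬(r ∨ open)) ∧ (¬r))
Before havoc open: b ∧ r ∧ ((b ∧ r ∧ ((¬b) ∨ r)) ∨ ((on ∨ r) ∧ (¬r)))
Before b := b → (¬on): (b → (¬on)) ∧ r ∧ (((b → (¬on)) ∧ r ∧ ((¬(b → (¬on))) ∨ r)) ∨ ((on ∨ r) ∧ (¬r)))
Before r := on: (b → (¬on)) ∧ on ∧ ((¬(b → (¬on))) ∨ on)
Answer: WP = (b → (¬on)) ∧ on ∧ ((¬(b → (¬on))) ∨ on)


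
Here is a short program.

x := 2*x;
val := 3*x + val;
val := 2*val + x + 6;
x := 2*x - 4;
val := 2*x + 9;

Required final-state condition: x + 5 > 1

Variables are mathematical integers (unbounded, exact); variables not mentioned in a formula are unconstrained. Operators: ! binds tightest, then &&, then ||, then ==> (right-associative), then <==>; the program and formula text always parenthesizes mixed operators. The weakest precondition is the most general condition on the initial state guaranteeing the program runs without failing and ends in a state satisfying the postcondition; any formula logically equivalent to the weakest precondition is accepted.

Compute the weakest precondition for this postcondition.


Working backward. After the program, the postcondition x + 5 > 1 must hold; in canonical form it is x > -4.
Before val := 2*x + 9: x > -4
Before x := 2*x - 4: 2*x > 0
Before val := 2*val + x + 6: 2*x > 0
Before val := 3*x + val: 2*x > 0
Before x := 2*x: 4*x > 0
Answer: WP = 4*x > 0


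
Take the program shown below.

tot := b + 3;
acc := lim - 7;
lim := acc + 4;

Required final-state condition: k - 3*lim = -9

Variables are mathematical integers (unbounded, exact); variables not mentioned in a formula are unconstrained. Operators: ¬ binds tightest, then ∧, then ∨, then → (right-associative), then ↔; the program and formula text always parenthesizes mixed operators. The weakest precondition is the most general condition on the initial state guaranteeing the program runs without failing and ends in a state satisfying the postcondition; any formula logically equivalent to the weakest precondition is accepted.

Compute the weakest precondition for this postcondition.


Working backward. After the program, the postcondition k - 3*lim = -9 must hold; in canonical form it is k = 3*lim - 9.
Before lim := acc + 4: k = 3*acc + 3
Before acc := lim - 7: k = 3*lim - 18
Before tot := b + 3: k = 3*lim - 18
Answer: WP = k = 3*lim - 18


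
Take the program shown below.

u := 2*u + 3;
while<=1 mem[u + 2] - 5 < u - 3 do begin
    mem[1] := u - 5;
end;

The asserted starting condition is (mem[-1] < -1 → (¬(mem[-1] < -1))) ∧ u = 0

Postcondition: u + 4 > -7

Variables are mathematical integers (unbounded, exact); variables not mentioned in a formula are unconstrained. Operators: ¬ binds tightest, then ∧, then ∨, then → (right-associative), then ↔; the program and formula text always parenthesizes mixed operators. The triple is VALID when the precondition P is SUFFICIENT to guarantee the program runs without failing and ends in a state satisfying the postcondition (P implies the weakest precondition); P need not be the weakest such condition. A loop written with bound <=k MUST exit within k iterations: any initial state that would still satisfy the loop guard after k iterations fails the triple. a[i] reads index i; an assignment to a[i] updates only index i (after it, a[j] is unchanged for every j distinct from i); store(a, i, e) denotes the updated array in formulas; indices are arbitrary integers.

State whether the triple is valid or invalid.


Working backward. After the program, the postcondition u + 4 > -7 must hold; in canonical form it is u > -11.
Before the loop (bound <=1), unroll the exhaustion recursion (WP_0 = exit-now case; WP_j = one more guarded iteration, up to j = 1):
  WP_0: (¬(mem[u + 2] < u + 2)) ∧ u > -11
  WP_1: (mem[u + 2] < u + 2 → ((¬(store(mem, 1, u - 5)[u + 2] < u + 2)) ∧ u > -11)) ∧ ((¬(mem[u + 2] < u + 2)) → u > -11)
So before the loop: (mem[u + 2] < u + 2 → ((¬(store(mem, 1, u - 5)[u + 2] < u + 2)) ∧ u > -11)) ∧ ((¬(mem[u + 2] < u + 2)) → u > -11)
Before u := 2*u + 3: (mem[2*u + 5] < 2*u + 5 → ((¬(store(mem, 1, 2*u - 2)[2*u + 5] < 2*u + 5)) ∧ 2*u > -14)) ∧ ((¬(mem[2*u + 5] < 2*u + 5)) → 2*u > -14)
The weakest precondition is (mem[2*u + 5] < 2*u + 5 → ((¬(store(mem, 1, 2*u - 2)[2*u + 5] < 2*u + 5)) ∧ 2*u > -14)) ∧ ((¬(mem[2*u + 5] < 2*u + 5)) → 2*u > -14).
Check whether (mem[-1] < -1 → (¬(mem[-1] < -1))) ∧ u = 0 implies it.
Countermodel: at the initial state mem = {[-1] = 0, [1] = 0, [5] = -17422, elsewhere 0}, u = 0, the precondition holds but the weakest precondition fails.
Answer: invalid


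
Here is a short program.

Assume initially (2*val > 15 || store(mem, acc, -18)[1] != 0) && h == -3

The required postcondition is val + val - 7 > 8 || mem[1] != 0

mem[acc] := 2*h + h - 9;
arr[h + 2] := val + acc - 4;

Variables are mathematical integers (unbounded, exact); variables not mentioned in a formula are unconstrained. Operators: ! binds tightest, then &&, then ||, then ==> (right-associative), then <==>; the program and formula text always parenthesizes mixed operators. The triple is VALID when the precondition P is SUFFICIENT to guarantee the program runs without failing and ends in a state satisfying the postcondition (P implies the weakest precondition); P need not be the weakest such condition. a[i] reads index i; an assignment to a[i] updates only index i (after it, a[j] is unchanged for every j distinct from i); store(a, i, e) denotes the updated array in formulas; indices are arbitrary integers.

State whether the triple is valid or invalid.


Working backward. After the program, the postcondition val + val - 7 > 8 || mem[1] != 0 must hold; in canonical form it is 2*val > 15 || mem[1] != 0.
Before arr[h + 2] := val + acc - 4: 2*val > 15 || mem[1] != 0
Before mem[acc] := 2*h + h - 9: 2*val > 15 || store(mem, acc, 3*h - 9)[1] != 0
The weakest precondition is 2*val > 15 || store(mem, acc, 3*h - 9)[1] != 0.
Check whether (2*val > 15 || store(mem, acc, -18)[1] != 0) && h == -3 implies it.
Every state satisfying the precondition satisfies the weakest precondition: the implication holds.
Answer: valid


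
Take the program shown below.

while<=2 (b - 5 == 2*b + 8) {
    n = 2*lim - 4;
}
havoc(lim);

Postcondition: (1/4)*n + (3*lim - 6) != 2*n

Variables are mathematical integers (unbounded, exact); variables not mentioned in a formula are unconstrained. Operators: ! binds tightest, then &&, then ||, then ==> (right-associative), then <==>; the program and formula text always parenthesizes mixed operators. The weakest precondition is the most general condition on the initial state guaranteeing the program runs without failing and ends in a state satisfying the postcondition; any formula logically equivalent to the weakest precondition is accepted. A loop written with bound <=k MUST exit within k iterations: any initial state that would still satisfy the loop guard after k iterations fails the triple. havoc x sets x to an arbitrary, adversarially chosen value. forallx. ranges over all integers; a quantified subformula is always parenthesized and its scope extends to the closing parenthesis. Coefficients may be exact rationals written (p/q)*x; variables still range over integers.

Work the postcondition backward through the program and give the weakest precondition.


Working backward. After the program, the postcondition (1/4)*n + (3*lim - 6) != 2*n must hold; in canonical form it is 3*lim != (7/4)*n + 6.
Before havoc lim: forall lim_1. 3*lim_1 != (7/4)*n + 6
Before the loop (bound <=2), unroll the exhaustion recursion (WP_0 = exit-now case; WP_j = one more guarded iteration, up to j = 2):
  WP_0: (!(b == -13)) && (forall lim_1. 3*lim_1 != (7/4)*n + 6)
  WP_1: (b == -13 ==> ((!(b == -13)) && (forall lim_1. 3*lim_1 != (7/2)*lim - 1))) && ((!(b == -13)) ==> (forall lim_1. 3*lim_1 != (7/4)*n + 6))
  WP_2: (b == -13 ==> ((b == -13 ==> ((!(b == -13)) && (forall lim_1. 3*lim_1 != (7/2)*lim - 1))) && ((!(b == -13)) ==> (forall lim_1. 3*lim_1 != (7/2)*lim - 1)))) && ((!(b == -13)) ==> (forall lim_1. 3*lim_1 != (7/4)*n + 6))
So before the loop: (b == -13 ==> ((b == -13 ==> ((!(b == -13)) && (forall lim_1. 3*lim_1 != (7/2)*lim - 1))) && ((!(b == -13)) ==> (forall lim_1. 3*lim_1 != (7/2)*lim - 1)))) && ((!(b == -13)) ==> (forall lim_1. 3*lim_1 != (7/4)*n + 6))
Answer: WP = (b == -13 ==> ((b == -13 ==> ((!(b == -13)) && (forall lim_1. 3*lim_1 != (7/2)*lim - 1))) && ((!(b == -13)) ==> (forall lim_1. 3*lim_1 != (7/2)*lim - 1)))) && ((!(b == -13)) ==> (forall lim_1. 3*lim_1 != (7/4)*n + 6))


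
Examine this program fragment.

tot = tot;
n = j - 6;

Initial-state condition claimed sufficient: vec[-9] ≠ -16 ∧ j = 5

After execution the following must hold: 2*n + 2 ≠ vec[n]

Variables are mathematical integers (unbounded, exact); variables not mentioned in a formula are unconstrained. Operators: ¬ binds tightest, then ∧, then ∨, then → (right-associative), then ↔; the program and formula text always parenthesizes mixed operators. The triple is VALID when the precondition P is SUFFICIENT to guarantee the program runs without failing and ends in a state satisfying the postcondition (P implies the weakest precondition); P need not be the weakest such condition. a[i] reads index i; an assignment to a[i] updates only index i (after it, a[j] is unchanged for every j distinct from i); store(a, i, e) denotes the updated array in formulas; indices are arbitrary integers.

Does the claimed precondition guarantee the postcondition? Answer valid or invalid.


Working backward. After the program, the postcondition 2*n + 2 ≠ vec[n] must hold; in canonical form it is 2*n ≠ vec[n] - 2.
Before n := j - 6: 2*j ≠ vec[j - 6] + 10
Before tot := tot: 2*j ≠ vec[j - 6] + 10
The weakest precondition is 2*j ≠ vec[j - 6] + 10.
Check whether vec[-9] ≠ -16 ∧ j = 5 implies it.
Countermodel: at the initial state j = 5, vec = {[-9] = 2, [-1] = 0, elsewhere 0}, the precondition holds but the weakest precondition fails.
Answer: invalid


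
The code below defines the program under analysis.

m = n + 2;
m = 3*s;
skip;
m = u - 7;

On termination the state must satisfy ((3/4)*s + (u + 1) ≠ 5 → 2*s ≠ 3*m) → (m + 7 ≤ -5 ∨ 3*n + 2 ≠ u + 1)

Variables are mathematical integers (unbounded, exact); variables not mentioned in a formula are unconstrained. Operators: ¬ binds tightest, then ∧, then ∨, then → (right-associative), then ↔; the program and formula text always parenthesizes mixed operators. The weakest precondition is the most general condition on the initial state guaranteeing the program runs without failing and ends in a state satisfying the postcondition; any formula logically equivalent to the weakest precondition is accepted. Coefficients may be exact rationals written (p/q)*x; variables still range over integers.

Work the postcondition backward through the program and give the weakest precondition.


Working backward. After the program, the postcondition ((3/4)*s + (u + 1) ≠ 5 → 2*s ≠ 3*m) → (m + 7 ≤ -5 ∨ 3*n + 2 ≠ u + 1) must hold; in canonical form it is ((3/4)*s + u ≠ 4 → 2*s ≠ 3*m) → (m ≤ -12 ∨ 3*n ≠ u - 1).
Before m := u - 7: ((3/4)*s + u ≠ 4 → 2*s ≠ 3*u - 21) → (u ≤ -5 ∨ 3*n ≠ u - 1)
Before skip: ((3/4)*s + u ≠ 4 → 2*s ≠ 3*u - 21) → (u ≤ -5 ∨ 3*n ≠ u - 1)
Before m := 3*s: ((3/4)*s + u ≠ 4 → 2*s ≠ 3*u - 21) → (u ≤ -5 ∨ 3*n ≠ u - 1)
Before m := n + 2: ((3/4)*s + u ≠ 4 → 2*s ≠ 3*u - 21) → (u ≤ -5 ∨ 3*n ≠ u - 1)
Answer: WP = ((3/4)*s + u ≠ 4 → 2*s ≠ 3*u - 21) → (u ≤ -5 ∨ 3*n ≠ u - 1)


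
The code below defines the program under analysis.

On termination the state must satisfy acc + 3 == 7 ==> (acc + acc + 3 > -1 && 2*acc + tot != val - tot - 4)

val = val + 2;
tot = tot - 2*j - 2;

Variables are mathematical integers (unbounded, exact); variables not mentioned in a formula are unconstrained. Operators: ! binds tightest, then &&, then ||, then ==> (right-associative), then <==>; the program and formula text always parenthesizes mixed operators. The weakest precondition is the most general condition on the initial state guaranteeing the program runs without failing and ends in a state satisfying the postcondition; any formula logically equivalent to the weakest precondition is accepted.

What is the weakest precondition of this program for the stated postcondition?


Working backward. After the program, the postcondition acc + 3 == 7 ==> (acc + acc + 3 > -1 && 2*acc + tot != val - tot - 4) must hold; in canonical form it is acc == 4 ==> (2*acc > -4 && 2*acc + 2*tot != val - 4).
Before tot := tot - 2*j - 2: acc == 4 ==> (2*acc > -4 && 2*acc + 2*tot != 4*j + val)
Before val := val + 2: acc == 4 ==> (2*acc > -4 && 2*acc + 2*tot != 4*j + val + 2)
Answer: WP = acc == 4 ==> (2*acc > -4 && 2*acc + 2*tot != 4*j + val + 2)


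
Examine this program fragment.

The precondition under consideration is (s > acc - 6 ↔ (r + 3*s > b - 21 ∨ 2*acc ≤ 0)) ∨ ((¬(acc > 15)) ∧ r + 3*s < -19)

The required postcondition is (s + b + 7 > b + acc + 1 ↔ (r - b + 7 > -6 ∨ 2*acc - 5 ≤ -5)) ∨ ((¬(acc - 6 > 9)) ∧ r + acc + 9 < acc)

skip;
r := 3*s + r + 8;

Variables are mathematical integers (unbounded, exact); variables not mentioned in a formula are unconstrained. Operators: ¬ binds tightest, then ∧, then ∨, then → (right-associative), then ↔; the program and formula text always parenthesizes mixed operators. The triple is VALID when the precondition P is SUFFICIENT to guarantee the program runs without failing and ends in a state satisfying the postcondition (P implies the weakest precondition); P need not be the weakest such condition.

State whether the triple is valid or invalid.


Working backward. After the program, the postcondition (s + b + 7 > b + acc + 1 ↔ (r - b + 7 > -6 ∨ 2*acc - 5 ≤ -5)) ∨ ((¬(acc - 6 > 9)) ∧ r + acc + 9 < acc) must hold; in canonical form it is (s > acc - 6 ↔ (r > b - 13 ∨ 2*acc ≤ 0)) ∨ ((¬(acc > 15)) ∧ r < -9).
Before r := 3*s + r + 8: (s > acc - 6 ↔ (r + 3*s > b - 21 ∨ 2*acc ≤ 0)) ∨ ((¬(acc > 15)) ∧ r + 3*s < -17)
Before skip: (s > acc - 6 ↔ (r + 3*s > b - 21 ∨ 2*acc ≤ 0)) ∨ ((¬(acc > 15)) ∧ r + 3*s < -17)
The weakest precondition is (s > acc - 6 ↔ (r + 3*s > b - 21 ∨ 2*acc ≤ 0)) ∨ ((¬(acc > 15)) ∧ r + 3*s < -17).
Check whether (s > acc - 6 ↔ (r + 3*s > b - 21 ∨ 2*acc ≤ 0)) ∨ ((¬(acc > 15)) ∧ r + 3*s < -19) implies it.
Every state satisfying the precondition satisfies the weakest precondition: the implication holds.
Answer: valid
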